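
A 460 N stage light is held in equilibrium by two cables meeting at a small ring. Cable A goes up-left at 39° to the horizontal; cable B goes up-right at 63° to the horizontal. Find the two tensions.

T_A = 213.5 N, T_B = 365.5 N

ΣF_x = 0: −T_A·cos39° + T_B·cos63° = 0 → T_B = 1.71181·T_A.
ΣF_y = 0: T_A·sin39° + T_B·sin63° = 460.
Substitute: T_A·(0.62932 + 1.71181·0.891007) = 460 → T_A = 213.501 ≈ 213.5 N.
Then T_B = 1.71181 × 213.501 = 365.5 N.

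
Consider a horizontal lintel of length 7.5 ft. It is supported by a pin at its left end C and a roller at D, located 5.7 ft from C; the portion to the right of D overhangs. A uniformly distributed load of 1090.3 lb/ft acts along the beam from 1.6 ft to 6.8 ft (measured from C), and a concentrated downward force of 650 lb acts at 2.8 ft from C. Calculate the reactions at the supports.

C_x = 0, C_y = 1823 lb, D_y = 4497 lb

Resultant of the distributed load: 1090.3 × 5.2 = 5669.56 lb at 4.2 ft from C.
Taking moments about C: D_y·5.7 − (1090.3·5.2)·4.2 − 650·2.8 = 0 → D_y = 25632.152/5.7 = 4496.87 ≈ 4497 lb.
ΣF_y = 0: C_y + 4496.87 − 1090.3·5.2 − 650 = 0 → C_y = 1823 lb.
ΣF_x = 0: no horizontal applied forces, so C_x = 0.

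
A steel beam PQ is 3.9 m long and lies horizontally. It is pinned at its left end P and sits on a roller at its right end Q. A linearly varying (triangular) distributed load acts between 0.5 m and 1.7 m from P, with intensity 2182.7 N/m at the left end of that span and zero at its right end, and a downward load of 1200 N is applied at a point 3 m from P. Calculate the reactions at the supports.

P_x = 0, P_y = 1284 N, Q_y = 1225 N

Resultant of the triangular load: ½ × 2182.7 × 1.2 = 1309.62 N, acting at 0.9 m from P (one-third of the span from the peak).
Moments about P: Q_y·3.9 − (½·2182.7·1.2)·0.9 − 1200·3 = 0 → Q_y = 4778.658/3.9 = 1225.3 ≈ 1225 N.
ΣF_y = 0: P_y + 1225.3 − ½·2182.7·1.2 − 1200 = 0 → P_y = 1284 N.
ΣF_x = 0: no horizontal applied forces, so P_x = 0.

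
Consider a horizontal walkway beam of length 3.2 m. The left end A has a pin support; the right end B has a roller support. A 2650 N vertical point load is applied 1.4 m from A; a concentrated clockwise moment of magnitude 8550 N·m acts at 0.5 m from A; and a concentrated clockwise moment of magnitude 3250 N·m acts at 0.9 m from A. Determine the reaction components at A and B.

A_x = 0, A_y = -2197 N, B_y = 4847 N

ΣM about A: B_y·3.2 − 2650·1.4 − 8550 − 3250 = 0 → B_y = 15510/3.2 = 4846.88 ≈ 4847 N.
ΣF_y = 0: A_y + 4846.88 − 2650 = 0 → A_y = -2197 N.
ΣF_x = 0: no horizontal applied forces, so A_x = 0.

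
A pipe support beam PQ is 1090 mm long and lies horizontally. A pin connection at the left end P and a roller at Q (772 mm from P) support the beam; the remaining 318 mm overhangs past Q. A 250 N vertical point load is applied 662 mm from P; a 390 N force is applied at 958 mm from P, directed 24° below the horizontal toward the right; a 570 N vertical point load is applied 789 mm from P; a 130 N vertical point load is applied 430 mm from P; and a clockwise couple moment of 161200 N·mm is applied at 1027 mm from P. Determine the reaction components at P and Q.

P_x = -356.3 N, P_y = -166.4 N, Q_y = 1275 N

ΣM about P: Q_y·772 − 250·662 − 390·sin24°·958 − 570·789 − 130·430 − 161200 = 0 → Q_y = 984295/772 = 1274.99 ≈ 1275 N.
ΣF_y = 0: P_y + 1274.99 − 250 − 390·sin24° − 570 − 130 = 0 → P_y = -166.4 N.
ΣF_x = 0: P_x + 390·cos24° = 0 → P_x = -356.3 N.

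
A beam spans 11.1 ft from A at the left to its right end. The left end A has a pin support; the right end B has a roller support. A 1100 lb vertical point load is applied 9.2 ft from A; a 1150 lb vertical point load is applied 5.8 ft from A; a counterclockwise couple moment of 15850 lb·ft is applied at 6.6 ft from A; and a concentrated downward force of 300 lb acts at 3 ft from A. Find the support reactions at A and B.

ΣM about A: B_y·11.1 − 1100·9.2 − 1150·5.8 + 15850 − 300·3 = 0 → B_y = 1840/11.1 = 165.766 ≈ 165.8 lb.
ΣF_y = 0: A_y + 165.766 − 1100 − 1150 − 300 = 0 → A_y = 2384 lb.
ΣF_x = 0: no horizontal applied forces, so A_x = 0.

A_x = 0, A_y = 2384 lb, B_y = 165.8 lb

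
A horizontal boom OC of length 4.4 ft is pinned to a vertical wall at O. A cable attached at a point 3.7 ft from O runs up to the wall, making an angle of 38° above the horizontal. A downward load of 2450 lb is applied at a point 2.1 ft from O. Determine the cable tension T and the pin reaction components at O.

T = 2259 lb, O_x = 1780 lb, O_y = 1059 lb

ΣM about O: T·sin38°·3.7 − 2450·2.1 = 0 → T = 5145/(3.7·0.615661) = 2258.61 ≈ 2259 lb.
ΣF_x = 0: O_x − T·cos38° = 0 → O_x = 2258.61 × 0.788011 = 1780 lb.
ΣF_y = 0: O_y + T·sin38° − 2450 = 0 → O_y = 2450 − 2258.61 × 0.615661 = 1059 lb.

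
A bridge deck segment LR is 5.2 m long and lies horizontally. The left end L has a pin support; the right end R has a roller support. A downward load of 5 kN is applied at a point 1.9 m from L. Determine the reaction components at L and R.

L_x = 0, L_y = 3.173 kN, R_y = 1.827 kN

ΣM about L: R_y·5.2 − 5·1.9 = 0 → R_y = 9.5/5.2 = 1.82692 ≈ 1.827 kN.
ΣF_y = 0: L_y + 1.82692 − 5 = 0 → L_y = 3.173 kN.
ΣF_x = 0: no horizontal applied forces, so L_x = 0.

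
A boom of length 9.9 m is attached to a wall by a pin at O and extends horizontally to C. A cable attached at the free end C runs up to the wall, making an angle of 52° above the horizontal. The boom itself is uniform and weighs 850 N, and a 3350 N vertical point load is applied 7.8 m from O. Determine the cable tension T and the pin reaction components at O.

T = 3889 N, O_x = 2394 N, O_y = 1136 N

ΣM about O: T·sin52°·9.9 − 850·4.95 − 3350·7.8 = 0 → T = 30337.5/(9.9·0.788011) = 3888.77 ≈ 3889 N.
ΣF_x = 0: O_x − T·cos52° = 0 → O_x = 3888.77 × 0.615661 = 2394 N.
ΣF_y = 0: O_y + T·sin52° − 850 − 3350 = 0 → O_y = 4200 − 3888.77 × 0.788011 = 1136 N.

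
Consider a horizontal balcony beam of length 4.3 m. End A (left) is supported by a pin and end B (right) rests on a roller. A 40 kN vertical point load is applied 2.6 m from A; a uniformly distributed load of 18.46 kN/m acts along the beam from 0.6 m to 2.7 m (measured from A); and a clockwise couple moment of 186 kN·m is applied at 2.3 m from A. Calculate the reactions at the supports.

Resultant of the distributed load: 18.46 × 2.1 = 38.766 kN at 1.65 m from A.
Taking moments about A: B_y·4.3 − 40·2.6 − (18.46·2.1)·1.65 − 186 = 0 → B_y = 353.9639/4.3 = 82.3172 ≈ 82.32 kN.
ΣF_y = 0: A_y + 82.3172 − 40 − 18.46·2.1 = 0 → A_y = -3.551 kN.
ΣF_x = 0: no horizontal applied forces, so A_x = 0.

A_x = 0, A_y = -3.551 kN, B_y = 82.32 kN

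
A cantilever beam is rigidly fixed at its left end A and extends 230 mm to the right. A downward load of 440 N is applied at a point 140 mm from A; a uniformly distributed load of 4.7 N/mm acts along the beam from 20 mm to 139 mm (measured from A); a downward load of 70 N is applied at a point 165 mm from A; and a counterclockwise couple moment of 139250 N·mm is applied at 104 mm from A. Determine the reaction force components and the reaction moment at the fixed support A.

Resultant of the distributed load: 4.7 × 119 = 559.3 N at 79.5 mm from A.
ΣF_x = 0: A_x = 0.
ΣF_y = 0: A_y − 440 − 4.7·119 − 70 = 0 → A_y = 1069 N.
ΣM about A: M_A − 440·140 − (4.7·119)·79.5 − 70·165 + 139250 = 0 → M_A = -21640 N·mm.

A_x = 0, A_y = 1069 N, M_A = -21640 N·mm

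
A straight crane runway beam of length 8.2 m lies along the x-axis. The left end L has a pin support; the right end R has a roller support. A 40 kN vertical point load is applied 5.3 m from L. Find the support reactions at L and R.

L_x = 0, L_y = 14.15 kN, R_y = 25.85 kN

Moments about L: R_y·8.2 − 40·5.3 = 0 → R_y = 212/8.2 = 25.8537 ≈ 25.85 kN.
ΣF_y = 0: L_y + 25.8537 − 40 = 0 → L_y = 14.15 kN.
ΣF_x = 0: no horizontal applied forces, so L_x = 0.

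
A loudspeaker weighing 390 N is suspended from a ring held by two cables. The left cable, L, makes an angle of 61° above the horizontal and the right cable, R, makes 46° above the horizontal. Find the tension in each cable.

ΣF_x = 0: −T_L·cos61° + T_R·cos46° = 0 → T_R = 0.697911·T_L.
ΣF_y = 0: T_L·sin61° + T_R·sin46° = 390.
Substitute: T_L·(0.87462 + 0.697911·0.71934) = 390 → T_L = 283.295 ≈ 283.3 N.
Then T_R = 0.697911 × 283.295 = 197.7 N.

T_L = 283.3 N, T_R = 197.7 N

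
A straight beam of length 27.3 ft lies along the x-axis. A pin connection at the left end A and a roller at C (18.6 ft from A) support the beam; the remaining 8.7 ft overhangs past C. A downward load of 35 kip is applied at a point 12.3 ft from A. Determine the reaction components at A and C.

A_x = 0, A_y = 11.85 kip, C_y = 23.15 kip

Taking moments about A: C_y·18.6 − 35·12.3 = 0 → C_y = 430.5/18.6 = 23.1452 ≈ 23.15 kip.
ΣF_y = 0: A_y + 23.1452 − 35 = 0 → A_y = 11.85 kip.
ΣF_x = 0: no horizontal applied forces, so A_x = 0.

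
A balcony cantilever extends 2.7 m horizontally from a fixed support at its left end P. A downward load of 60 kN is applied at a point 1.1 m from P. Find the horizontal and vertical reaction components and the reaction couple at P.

P_x = 0, P_y = 60.00 kN, M_P = 66.00 kN·m

ΣF_x = 0: P_x = 0.
ΣF_y = 0: P_y − 60 = 0 → P_y = 60.00 kN.
ΣM about P: M_P − 60·1.1 = 0 → M_P = 66.00 kN·m.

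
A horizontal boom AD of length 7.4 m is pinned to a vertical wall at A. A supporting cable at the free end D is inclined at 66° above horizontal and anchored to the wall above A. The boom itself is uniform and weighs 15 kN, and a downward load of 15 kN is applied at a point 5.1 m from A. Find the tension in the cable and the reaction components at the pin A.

T = 19.53 kN, A_x = 7.942 kN, A_y = 12.16 kN

ΣM about A: T·sin66°·7.4 − 15·3.7 − 15·5.1 = 0 → T = 132/(7.4·0.913545) = 19.526 ≈ 19.53 kN.
ΣF_x = 0: A_x − T·cos66° = 0 → A_x = 19.526 × 0.406737 = 7.942 kN.
ΣF_y = 0: A_y + T·sin66° − 15 − 15 = 0 → A_y = 30 − 19.526 × 0.913545 = 12.16 kN.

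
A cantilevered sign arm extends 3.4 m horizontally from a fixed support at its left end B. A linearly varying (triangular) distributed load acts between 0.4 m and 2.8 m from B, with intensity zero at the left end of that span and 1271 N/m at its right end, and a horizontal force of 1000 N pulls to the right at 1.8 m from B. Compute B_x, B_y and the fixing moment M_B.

B_x = -1000 N, B_y = 1525 N, M_B = 3050 N·m

Resultant of the triangular load: ½ × 1271 × 2.4 = 1525.2 N, acting at 2 m from B (one-third of the span from the peak).
ΣF_x = 0: B_x + 1000 = 0 → B_x = -1000 N.
ΣF_y = 0: B_y − ½·1271·2.4 = 0 → B_y = 1525 N.
ΣM about B: M_B − (½·1271·2.4)·2 = 0 → M_B = 3050 N·m.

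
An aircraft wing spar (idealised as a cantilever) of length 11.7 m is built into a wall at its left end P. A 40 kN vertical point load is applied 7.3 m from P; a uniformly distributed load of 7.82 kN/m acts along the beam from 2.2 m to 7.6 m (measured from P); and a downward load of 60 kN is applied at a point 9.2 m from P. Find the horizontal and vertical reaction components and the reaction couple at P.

Resultant of the distributed load: 7.82 × 5.4 = 42.228 kN at 4.9 m from P.
ΣF_x = 0: P_x = 0.
ΣF_y = 0: P_y − 40 − 7.82·5.4 − 60 = 0 → P_y = 142.2 kN.
ΣM about P: M_P − 40·7.3 − (7.82·5.4)·4.9 − 60·9.2 = 0 → M_P = 1051 kN·m.

P_x = 0, P_y = 142.2 kN, M_P = 1051 kN·m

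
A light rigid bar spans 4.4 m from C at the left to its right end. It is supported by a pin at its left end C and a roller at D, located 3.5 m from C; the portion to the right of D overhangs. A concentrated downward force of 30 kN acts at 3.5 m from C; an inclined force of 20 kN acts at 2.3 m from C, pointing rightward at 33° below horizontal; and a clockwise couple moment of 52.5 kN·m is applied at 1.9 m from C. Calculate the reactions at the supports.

C_x = -16.77 kN, C_y = -11.27 kN, D_y = 52.16 kN

Taking moments about C: D_y·3.5 − 30·3.5 − 20·sin33°·2.3 − 52.5 = 0 → D_y = 182.553/3.5 = 52.158 ≈ 52.16 kN.
ΣF_y = 0: C_y + 52.158 − 30 − 20·sin33° = 0 → C_y = -11.27 kN.
ΣF_x = 0: C_x + 20·cos33° = 0 → C_x = -16.77 kN.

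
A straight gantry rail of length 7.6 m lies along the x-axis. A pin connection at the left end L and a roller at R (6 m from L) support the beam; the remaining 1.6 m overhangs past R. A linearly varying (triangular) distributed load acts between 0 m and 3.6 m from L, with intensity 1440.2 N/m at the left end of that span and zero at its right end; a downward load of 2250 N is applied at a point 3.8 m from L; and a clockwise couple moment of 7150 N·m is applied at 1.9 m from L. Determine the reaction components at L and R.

Resultant of the triangular load: ½ × 1440.2 × 3.6 = 2592.36 N, acting at 1.2 m from L (one-third of the span from the peak).
Moments about L: R_y·6 − (½·1440.2·3.6)·1.2 − 2250·3.8 − 7150 = 0 → R_y = 18810.832/6 = 3135.14 ≈ 3135 N.
ΣF_y = 0: L_y + 3135.14 − ½·1440.2·3.6 − 2250 = 0 → L_y = 1707 N.
ΣF_x = 0: no horizontal applied forces, so L_x = 0.

L_x = 0, L_y = 1707 N, R_y = 3135 N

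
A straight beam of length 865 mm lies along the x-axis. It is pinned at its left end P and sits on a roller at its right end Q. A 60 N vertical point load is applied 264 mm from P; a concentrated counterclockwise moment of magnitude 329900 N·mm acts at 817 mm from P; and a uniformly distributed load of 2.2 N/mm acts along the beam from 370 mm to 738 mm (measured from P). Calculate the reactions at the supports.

Resultant of the distributed load: 2.2 × 368 = 809.6 N at 554 mm from P.
ΣM about P: Q_y·865 − 60·264 + 329900 − (2.2·368)·554 = 0 → Q_y = 134458.4/865 = 155.443 ≈ 155.4 N.
ΣF_y = 0: P_y + 155.443 − 60 − 2.2·368 = 0 → P_y = 714.2 N.
ΣF_x = 0: no horizontal applied forces, so P_x = 0.

P_x = 0, P_y = 714.2 N, Q_y = 155.4 N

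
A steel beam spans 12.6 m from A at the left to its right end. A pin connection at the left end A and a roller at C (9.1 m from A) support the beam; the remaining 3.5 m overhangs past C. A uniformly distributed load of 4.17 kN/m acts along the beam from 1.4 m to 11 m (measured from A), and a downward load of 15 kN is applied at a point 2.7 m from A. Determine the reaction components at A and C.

A_x = 0, A_y = 23.31 kN, C_y = 31.73 kN

Resultant of the distributed load: 4.17 × 9.6 = 40.032 kN at 6.2 m from A.
ΣM about A: C_y·9.1 − (4.17·9.6)·6.2 − 15·2.7 = 0 → C_y = 288.6984/9.1 = 31.7251 ≈ 31.73 kN.
ΣF_y = 0: A_y + 31.7251 − 4.17·9.6 − 15 = 0 → A_y = 23.31 kN.
ΣF_x = 0: no horizontal applied forces, so A_x = 0.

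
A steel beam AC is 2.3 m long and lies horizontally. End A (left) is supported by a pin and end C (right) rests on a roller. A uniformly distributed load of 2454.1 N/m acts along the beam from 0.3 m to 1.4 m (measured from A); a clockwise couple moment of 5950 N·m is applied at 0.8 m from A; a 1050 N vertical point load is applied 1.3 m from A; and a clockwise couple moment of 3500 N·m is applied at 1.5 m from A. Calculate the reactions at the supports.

A_x = 0, A_y = -1950 N, C_y = 5700 N

Resultant of the distributed load: 2454.1 × 1.1 = 2699.51 N at 0.85 m from A.
Taking moments about A: C_y·2.3 − (2454.1·1.1)·0.85 − 5950 − 1050·1.3 − 3500 = 0 → C_y = 13109.5835/2.3 = 5699.82 ≈ 5700 N.
ΣF_y = 0: A_y + 5699.82 − 2454.1·1.1 − 1050 = 0 → A_y = -1950 N.
ΣF_x = 0: no horizontal applied forces, so A_x = 0.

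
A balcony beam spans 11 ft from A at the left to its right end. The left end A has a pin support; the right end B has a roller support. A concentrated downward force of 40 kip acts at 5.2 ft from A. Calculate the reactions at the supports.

A_x = 0, A_y = 21.09 kip, B_y = 18.91 kip

ΣM about A: B_y·11 − 40·5.2 = 0 → B_y = 208/11 = 18.9091 ≈ 18.91 kip.
ΣF_y = 0: A_y + 18.9091 − 40 = 0 → A_y = 21.09 kip.
ΣF_x = 0: no horizontal applied forces, so A_x = 0.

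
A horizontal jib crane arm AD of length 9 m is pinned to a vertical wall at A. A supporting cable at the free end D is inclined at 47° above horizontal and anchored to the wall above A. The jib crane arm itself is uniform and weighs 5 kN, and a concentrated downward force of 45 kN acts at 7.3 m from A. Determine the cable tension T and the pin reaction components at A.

ΣM about A: T·sin47°·9 − 5·4.5 − 45·7.3 = 0 → T = 351/(9·0.731354) = 53.3257 ≈ 53.33 kN.
ΣF_x = 0: A_x − T·cos47° = 0 → A_x = 53.3257 × 0.681998 = 36.37 kN.
ΣF_y = 0: A_y + T·sin47° − 5 − 45 = 0 → A_y = 50 − 53.3257 × 0.731354 = 11.00 kN.

T = 53.33 kN, A_x = 36.37 kN, A_y = 11.00 kN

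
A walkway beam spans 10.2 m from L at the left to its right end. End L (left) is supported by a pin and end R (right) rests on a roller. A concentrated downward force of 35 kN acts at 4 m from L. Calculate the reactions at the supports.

ΣM about L: R_y·10.2 − 35·4 = 0 → R_y = 140/10.2 = 13.7255 ≈ 13.73 kN.
ΣF_y = 0: L_y + 13.7255 − 35 = 0 → L_y = 21.27 kN.
ΣF_x = 0: no horizontal applied forces, so L_x = 0.

L_x = 0, L_y = 21.27 kN, R_y = 13.73 kN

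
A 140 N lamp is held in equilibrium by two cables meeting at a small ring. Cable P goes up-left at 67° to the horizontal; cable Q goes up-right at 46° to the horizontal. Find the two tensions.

T_P = 105.7 N, T_Q = 59.43 N

ΣF_x = 0: −T_P·cos67° + T_Q·cos46° = 0 → T_Q = 0.56248·T_P.
ΣF_y = 0: T_P·sin67° + T_Q·sin46° = 140.
Substitute: T_P·(0.920505 + 0.56248·0.71934) = 140 → T_P = 105.651 ≈ 105.7 N.
Then T_Q = 0.56248 × 105.651 = 59.43 N.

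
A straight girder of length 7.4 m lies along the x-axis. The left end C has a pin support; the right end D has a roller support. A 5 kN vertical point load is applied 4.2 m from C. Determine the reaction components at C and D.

Moments about C: D_y·7.4 − 5·4.2 = 0 → D_y = 21/7.4 = 2.83784 ≈ 2.838 kN.
ΣF_y = 0: C_y + 2.83784 − 5 = 0 → C_y = 2.162 kN.
ΣF_x = 0: no horizontal applied forces, so C_x = 0.

C_x = 0, C_y = 2.162 kN, D_y = 2.838 kN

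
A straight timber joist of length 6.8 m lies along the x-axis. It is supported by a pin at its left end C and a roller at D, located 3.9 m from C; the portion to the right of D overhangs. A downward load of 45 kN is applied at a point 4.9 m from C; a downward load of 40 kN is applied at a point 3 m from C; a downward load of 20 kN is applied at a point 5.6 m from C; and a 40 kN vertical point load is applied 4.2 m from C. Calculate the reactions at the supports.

Moments about C: D_y·3.9 − 45·4.9 − 40·3 − 20·5.6 − 40·4.2 = 0 → D_y = 620.5/3.9 = 159.103 ≈ 159.1 kN.
ΣF_y = 0: C_y + 159.103 − 45 − 40 − 20 − 40 = 0 → C_y = -14.10 kN.
ΣF_x = 0: no horizontal applied forces, so C_x = 0.

C_x = 0, C_y = -14.10 kN, D_y = 159.1 kN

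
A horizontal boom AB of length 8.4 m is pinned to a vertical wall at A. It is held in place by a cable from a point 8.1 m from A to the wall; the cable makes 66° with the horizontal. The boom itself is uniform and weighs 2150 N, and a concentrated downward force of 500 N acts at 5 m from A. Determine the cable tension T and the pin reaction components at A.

ΣM about A: T·sin66°·8.1 − 2150·4.2 − 500·5 = 0 → T = 11530/(8.1·0.913545) = 1558.17 ≈ 1558 N.
ΣF_x = 0: A_x − T·cos66° = 0 → A_x = 1558.17 × 0.406737 = 633.8 N.
ΣF_y = 0: A_y + T·sin66° − 2150 − 500 = 0 → A_y = 2650 − 1558.17 × 0.913545 = 1227 N.

T = 1558 N, A_x = 633.8 N, A_y = 1227 N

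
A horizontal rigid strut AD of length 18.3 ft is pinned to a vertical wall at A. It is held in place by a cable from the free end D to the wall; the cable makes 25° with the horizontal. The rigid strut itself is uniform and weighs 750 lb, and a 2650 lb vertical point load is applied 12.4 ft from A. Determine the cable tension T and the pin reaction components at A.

ΣM about A: T·sin25°·18.3 − 750·9.15 − 2650·12.4 = 0 → T = 39722.5/(18.3·0.422618) = 5136.15 ≈ 5136 lb.
ΣF_x = 0: A_x − T·cos25° = 0 → A_x = 5136.15 × 0.906308 = 4655 lb.
ΣF_y = 0: A_y + T·sin25° − 750 − 2650 = 0 → A_y = 3400 − 5136.15 × 0.422618 = 1229 lb.

T = 5136 lb, A_x = 4655 lb, A_y = 1229 lb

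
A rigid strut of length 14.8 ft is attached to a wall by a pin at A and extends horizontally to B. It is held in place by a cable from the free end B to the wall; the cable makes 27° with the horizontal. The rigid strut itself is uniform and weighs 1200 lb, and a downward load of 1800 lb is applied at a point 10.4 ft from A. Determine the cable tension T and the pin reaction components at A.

ΣM about A: T·sin27°·14.8 − 1200·7.4 − 1800·10.4 = 0 → T = 27600/(14.8·0.45399) = 4107.72 ≈ 4108 lb.
ΣF_x = 0: A_x − T·cos27° = 0 → A_x = 4107.72 × 0.891007 = 3660 lb.
ΣF_y = 0: A_y + T·sin27° − 1200 − 1800 = 0 → A_y = 3000 − 4107.72 × 0.45399 = 1135 lb.

T = 4108 lb, A_x = 3660 lb, A_y = 1135 lb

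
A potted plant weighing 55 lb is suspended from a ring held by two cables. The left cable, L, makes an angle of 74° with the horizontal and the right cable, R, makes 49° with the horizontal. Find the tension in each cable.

ΣF_x = 0: −T_L·cos74° + T_R·cos49° = 0 → T_R = 0.420141·T_L.
ΣF_y = 0: T_L·sin74° + T_R·sin49° = 55.
Substitute: T_L·(0.961262 + 0.420141·0.75471) = 55 → T_L = 43.0243 ≈ 43.02 lb.
Then T_R = 0.420141 × 43.0243 = 18.08 lb.

T_L = 43.02 lb, T_R = 18.08 lb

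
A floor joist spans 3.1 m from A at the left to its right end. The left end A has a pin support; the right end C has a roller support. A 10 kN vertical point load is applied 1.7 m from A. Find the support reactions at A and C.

Taking moments about A: C_y·3.1 − 10·1.7 = 0 → C_y = 17/3.1 = 5.48387 ≈ 5.484 kN.
ΣF_y = 0: A_y + 5.48387 − 10 = 0 → A_y = 4.516 kN.
ΣF_x = 0: no horizontal applied forces, so A_x = 0.

A_x = 0, A_y = 4.516 kN, C_y = 5.484 kN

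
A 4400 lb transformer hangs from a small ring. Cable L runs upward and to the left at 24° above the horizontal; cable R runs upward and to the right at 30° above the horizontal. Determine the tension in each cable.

T_L = 4710 lb, T_R = 4968 lb

ΣF_x = 0: −T_L·cos24° + T_R·cos30° = 0 → T_R = 1.05487·T_L.
ΣF_y = 0: T_L·sin24° + T_R·sin30° = 4400.
Substitute: T_L·(0.406737 + 1.05487·0.5) = 4400 → T_L = 4710.05 ≈ 4710 lb.
Then T_R = 1.05487 × 4710.05 = 4968 lb.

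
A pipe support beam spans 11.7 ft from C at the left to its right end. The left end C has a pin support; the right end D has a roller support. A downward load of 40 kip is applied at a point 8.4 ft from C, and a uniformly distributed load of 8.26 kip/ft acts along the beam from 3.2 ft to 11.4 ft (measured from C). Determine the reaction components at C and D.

C_x = 0, C_y = 36.75 kip, D_y = 70.98 kip

Resultant of the distributed load: 8.26 × 8.2 = 67.732 kip at 7.3 ft from C.
Moments about C: D_y·11.7 − 40·8.4 − (8.26·8.2)·7.3 = 0 → D_y = 830.4436/11.7 = 70.9781 ≈ 70.98 kip.
ΣF_y = 0: C_y + 70.9781 − 40 − 8.26·8.2 = 0 → C_y = 36.75 kip.
ΣF_x = 0: no horizontal applied forces, so C_x = 0.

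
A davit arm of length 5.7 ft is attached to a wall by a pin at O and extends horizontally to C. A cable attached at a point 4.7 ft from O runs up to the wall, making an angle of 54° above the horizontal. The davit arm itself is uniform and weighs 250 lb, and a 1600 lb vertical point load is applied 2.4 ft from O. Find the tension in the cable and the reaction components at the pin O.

ΣM about O: T·sin54°·4.7 − 250·2.85 − 1600·2.4 = 0 → T = 4552.5/(4.7·0.809017) = 1197.28 ≈ 1197 lb.
ΣF_x = 0: O_x − T·cos54° = 0 → O_x = 1197.28 × 0.587785 = 703.7 lb.
ΣF_y = 0: O_y + T·sin54° − 250 − 1600 = 0 → O_y = 1850 − 1197.28 × 0.809017 = 881.4 lb.

T = 1197 lb, O_x = 703.7 lb, O_y = 881.4 lb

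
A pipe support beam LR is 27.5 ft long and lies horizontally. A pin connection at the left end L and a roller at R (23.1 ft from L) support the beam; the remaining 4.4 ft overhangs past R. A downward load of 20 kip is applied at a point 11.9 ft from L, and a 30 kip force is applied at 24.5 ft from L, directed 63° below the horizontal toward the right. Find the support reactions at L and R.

L_x = -13.62 kip, L_y = 8.077 kip, R_y = 38.65 kip

Moments about L: R_y·23.1 − 20·11.9 − 30·sin63°·24.5 = 0 → R_y = 892.89/23.1 = 38.6532 ≈ 38.65 kip.
ΣF_y = 0: L_y + 38.6532 − 20 − 30·sin63° = 0 → L_y = 8.077 kip.
ΣF_x = 0: L_x + 30·cos63° = 0 → L_x = -13.62 kip.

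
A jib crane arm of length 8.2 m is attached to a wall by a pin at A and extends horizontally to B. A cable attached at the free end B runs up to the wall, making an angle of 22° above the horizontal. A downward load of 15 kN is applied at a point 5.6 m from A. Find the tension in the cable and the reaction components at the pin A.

ΣM about A: T·sin22°·8.2 − 15·5.6 = 0 → T = 84/(8.2·0.374607) = 27.3457 ≈ 27.35 kN.
ΣF_x = 0: A_x − T·cos22° = 0 → A_x = 27.3457 × 0.927184 = 25.35 kN.
ΣF_y = 0: A_y + T·sin22° − 15 = 0 → A_y = 15 − 27.3457 × 0.374607 = 4.756 kN.

T = 27.35 kN, A_x = 25.35 kN, A_y = 4.756 kN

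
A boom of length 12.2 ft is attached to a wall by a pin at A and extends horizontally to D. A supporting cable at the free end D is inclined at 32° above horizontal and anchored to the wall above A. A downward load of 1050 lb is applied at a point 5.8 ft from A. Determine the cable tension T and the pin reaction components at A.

T = 942.0 lb, A_x = 798.9 lb, A_y = 550.8 lb

ΣM about A: T·sin32°·12.2 − 1050·5.8 = 0 → T = 6090/(12.2·0.529919) = 941.994 ≈ 942.0 lb.
ΣF_x = 0: A_x − T·cos32° = 0 → A_x = 941.994 × 0.848048 = 798.9 lb.
ΣF_y = 0: A_y + T·sin32° − 1050 = 0 → A_y = 1050 − 941.994 × 0.529919 = 550.8 lb.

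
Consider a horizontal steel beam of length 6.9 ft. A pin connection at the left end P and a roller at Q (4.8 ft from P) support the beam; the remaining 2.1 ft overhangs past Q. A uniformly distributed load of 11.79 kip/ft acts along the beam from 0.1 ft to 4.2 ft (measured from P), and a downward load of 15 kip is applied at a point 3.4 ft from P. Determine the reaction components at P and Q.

Resultant of the distributed load: 11.79 × 4.1 = 48.339 kip at 2.15 ft from P.
Taking moments about P: Q_y·4.8 − (11.79·4.1)·2.15 − 15·3.4 = 0 → Q_y = 154.92885/4.8 = 32.2768 ≈ 32.28 kip.
ΣF_y = 0: P_y + 32.2768 − 11.79·4.1 − 15 = 0 → P_y = 31.06 kip.
ΣF_x = 0: no horizontal applied forces, so P_x = 0.

P_x = 0, P_y = 31.06 kip, Q_y = 32.28 kip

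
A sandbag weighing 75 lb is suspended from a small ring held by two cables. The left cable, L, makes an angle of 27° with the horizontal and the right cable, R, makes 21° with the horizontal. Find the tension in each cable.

ΣF_x = 0: −T_L·cos27° + T_R·cos21° = 0 → T_R = 0.954397·T_L.
ΣF_y = 0: T_L·sin27° + T_R·sin21° = 75.
Substitute: T_L·(0.45399 + 0.954397·0.358368) = 75 → T_L = 94.2193 ≈ 94.22 lb.
Then T_R = 0.954397 × 94.2193 = 89.92 lb.

T_L = 94.22 lb, T_R = 89.92 lb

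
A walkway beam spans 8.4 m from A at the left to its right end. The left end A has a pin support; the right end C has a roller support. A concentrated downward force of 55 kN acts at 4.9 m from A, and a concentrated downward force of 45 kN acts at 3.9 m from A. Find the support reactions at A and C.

A_x = 0, A_y = 47.02 kN, C_y = 52.98 kN

Moments about A: C_y·8.4 − 55·4.9 − 45·3.9 = 0 → C_y = 445/8.4 = 52.9762 ≈ 52.98 kN.
ΣF_y = 0: A_y + 52.9762 − 55 − 45 = 0 → A_y = 47.02 kN.
ΣF_x = 0: no horizontal applied forces, so A_x = 0.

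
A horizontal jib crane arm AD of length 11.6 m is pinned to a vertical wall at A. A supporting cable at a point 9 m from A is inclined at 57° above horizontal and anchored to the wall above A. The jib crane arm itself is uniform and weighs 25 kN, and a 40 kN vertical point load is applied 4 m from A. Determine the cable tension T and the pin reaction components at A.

ΣM about A: T·sin57°·9 − 25·5.8 − 40·4 = 0 → T = 305/(9·0.838671) = 40.4078 ≈ 40.41 kN.
ΣF_x = 0: A_x − T·cos57° = 0 → A_x = 40.4078 × 0.544639 = 22.01 kN.
ΣF_y = 0: A_y + T·sin57° − 25 − 40 = 0 → A_y = 65 − 40.4078 × 0.838671 = 31.11 kN.

T = 40.41 kN, A_x = 22.01 kN, A_y = 31.11 kN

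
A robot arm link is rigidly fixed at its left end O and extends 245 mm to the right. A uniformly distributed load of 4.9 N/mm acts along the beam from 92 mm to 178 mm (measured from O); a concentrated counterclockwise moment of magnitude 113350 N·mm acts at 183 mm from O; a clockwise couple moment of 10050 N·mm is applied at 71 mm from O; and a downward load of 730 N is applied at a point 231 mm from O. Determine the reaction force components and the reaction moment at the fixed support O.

O_x = 0, O_y = 1151 N, M_O = 122200 N·mm

Resultant of the distributed load: 4.9 × 86 = 421.4 N at 135 mm from O.
ΣF_x = 0: O_x = 0.
ΣF_y = 0: O_y − 4.9·86 − 730 = 0 → O_y = 1151 N.
ΣM about O: M_O − (4.9·86)·135 + 113350 − 10050 − 730·231 = 0 → M_O = 122200 N·mm.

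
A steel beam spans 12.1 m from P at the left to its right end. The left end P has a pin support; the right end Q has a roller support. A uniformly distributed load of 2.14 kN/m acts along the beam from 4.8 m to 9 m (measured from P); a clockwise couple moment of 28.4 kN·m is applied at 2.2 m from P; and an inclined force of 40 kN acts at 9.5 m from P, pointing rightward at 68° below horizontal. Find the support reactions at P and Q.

P_x = -14.98 kN, P_y = 9.485 kN, Q_y = 36.59 kN

Resultant of the distributed load: 2.14 × 4.2 = 8.988 kN at 6.9 m from P.
ΣM about P: Q_y·12.1 − (2.14·4.2)·6.9 − 28.4 − 40·sin68°·9.5 = 0 → Q_y = 442.747/12.1 = 36.5907 ≈ 36.59 kN.
ΣF_y = 0: P_y + 36.5907 − 2.14·4.2 − 40·sin68° = 0 → P_y = 9.485 kN.
ΣF_x = 0: P_x + 40·cos68° = 0 → P_x = -14.98 kN.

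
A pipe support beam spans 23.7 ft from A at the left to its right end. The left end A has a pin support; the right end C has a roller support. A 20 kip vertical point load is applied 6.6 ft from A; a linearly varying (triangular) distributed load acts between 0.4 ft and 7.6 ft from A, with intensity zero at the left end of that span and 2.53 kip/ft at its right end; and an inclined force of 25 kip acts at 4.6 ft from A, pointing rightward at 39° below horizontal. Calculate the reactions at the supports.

A_x = -19.43 kip, A_y = 34.22 kip, C_y = 10.62 kip

Resultant of the triangular load: ½ × 2.53 × 7.2 = 9.108 kip, acting at 5.2 ft from A (one-third of the span from the peak).
ΣM about A: C_y·23.7 − 20·6.6 − (½·2.53·7.2)·5.2 − 25·sin39°·4.6 = 0 → C_y = 251.733/23.7 = 10.6216 ≈ 10.62 kip.
ΣF_y = 0: A_y + 10.6216 − 20 − ½·2.53·7.2 − 25·sin39° = 0 → A_y = 34.22 kip.
ΣF_x = 0: A_x + 25·cos39° = 0 → A_x = -19.43 kip.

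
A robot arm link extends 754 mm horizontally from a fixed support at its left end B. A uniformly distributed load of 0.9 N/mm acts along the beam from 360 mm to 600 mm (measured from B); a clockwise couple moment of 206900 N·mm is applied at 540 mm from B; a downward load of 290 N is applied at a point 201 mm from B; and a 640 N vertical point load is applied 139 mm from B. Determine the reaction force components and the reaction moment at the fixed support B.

Resultant of the distributed load: 0.9 × 240 = 216 N at 480 mm from B.
ΣF_x = 0: B_x = 0.
ΣF_y = 0: B_y − 0.9·240 − 290 − 640 = 0 → B_y = 1146 N.
ΣM about B: M_B − (0.9·240)·480 − 206900 − 290·201 − 640·139 = 0 → M_B = 457800 N·mm.

B_x = 0, B_y = 1146 N, M_B = 457800 N·mm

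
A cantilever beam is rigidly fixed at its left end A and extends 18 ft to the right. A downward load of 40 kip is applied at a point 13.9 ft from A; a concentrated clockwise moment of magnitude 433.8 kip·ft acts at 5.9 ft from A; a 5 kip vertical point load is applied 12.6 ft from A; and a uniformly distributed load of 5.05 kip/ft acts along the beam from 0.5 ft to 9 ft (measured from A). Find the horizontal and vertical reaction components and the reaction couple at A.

A_x = 0, A_y = 87.92 kip, M_A = 1257 kip·ft

Resultant of the distributed load: 5.05 × 8.5 = 42.925 kip at 4.75 ft from A.
ΣF_x = 0: A_x = 0.
ΣF_y = 0: A_y − 40 − 5 − 5.05·8.5 = 0 → A_y = 87.92 kip.
ΣM about A: M_A − 40·13.9 − 433.8 − 5·12.6 − (5.05·8.5)·4.75 = 0 → M_A = 1257 kip·ft.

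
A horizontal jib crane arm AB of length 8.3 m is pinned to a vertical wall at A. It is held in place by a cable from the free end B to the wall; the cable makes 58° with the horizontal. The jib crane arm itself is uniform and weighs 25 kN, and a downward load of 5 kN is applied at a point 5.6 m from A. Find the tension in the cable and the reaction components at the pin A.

T = 18.72 kN, A_x = 9.919 kN, A_y = 14.13 kN

ΣM about A: T·sin58°·8.3 − 25·4.15 − 5·5.6 = 0 → T = 131.75/(8.3·0.848048) = 18.7177 ≈ 18.72 kN.
ΣF_x = 0: A_x − T·cos58° = 0 → A_x = 18.7177 × 0.529919 = 9.919 kN.
ΣF_y = 0: A_y + T·sin58° − 25 − 5 = 0 → A_y = 30 − 18.7177 × 0.848048 = 14.13 kN.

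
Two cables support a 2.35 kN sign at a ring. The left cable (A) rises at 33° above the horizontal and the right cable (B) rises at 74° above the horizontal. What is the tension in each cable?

T_A = 0.6773 kN, T_B = 2.061 kN

ΣF_x = 0: −T_A·cos33° + T_B·cos74° = 0 → T_B = 3.04266·T_A.
ΣF_y = 0: T_A·sin33° + T_B·sin74° = 2.35.
Substitute: T_A·(0.544639 + 3.04266·0.961262) = 2.35 → T_A = 0.677344 ≈ 0.6773 kN.
Then T_B = 3.04266 × 0.677344 = 2.061 kN.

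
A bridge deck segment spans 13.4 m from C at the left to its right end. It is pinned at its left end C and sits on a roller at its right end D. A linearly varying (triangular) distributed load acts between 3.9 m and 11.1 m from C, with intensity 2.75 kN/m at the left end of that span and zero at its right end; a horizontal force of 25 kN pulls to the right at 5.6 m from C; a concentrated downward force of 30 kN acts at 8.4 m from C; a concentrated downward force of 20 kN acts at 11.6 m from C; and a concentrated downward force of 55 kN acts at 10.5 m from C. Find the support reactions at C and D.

Resultant of the triangular load: ½ × 2.75 × 7.2 = 9.9 kN, acting at 6.3 m from C (one-third of the span from the peak).
Moments about C: D_y·13.4 − (½·2.75·7.2)·6.3 − 30·8.4 − 20·11.6 − 55·10.5 = 0 → D_y = 1123.87/13.4 = 83.8709 ≈ 83.87 kN.
ΣF_y = 0: C_y + 83.8709 − ½·2.75·7.2 − 30 − 20 − 55 = 0 → C_y = 31.03 kN.
ΣF_x = 0: C_x + 25 = 0 → C_x = -25.00 kN.

C_x = -25.00 kN, C_y = 31.03 kN, D_y = 83.87 kN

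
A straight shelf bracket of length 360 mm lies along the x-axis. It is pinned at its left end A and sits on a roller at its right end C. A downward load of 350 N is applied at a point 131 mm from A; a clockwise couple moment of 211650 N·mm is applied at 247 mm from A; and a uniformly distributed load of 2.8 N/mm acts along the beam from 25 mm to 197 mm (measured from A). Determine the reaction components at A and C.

A_x = 0, A_y = -32.17 N, C_y = 863.8 N

Resultant of the distributed load: 2.8 × 172 = 481.6 N at 111 mm from A.
Moments about A: C_y·360 − 350·131 − 211650 − (2.8·172)·111 = 0 → C_y = 310957.6/360 = 863.771 ≈ 863.8 N.
ΣF_y = 0: A_y + 863.771 − 350 − 2.8·172 = 0 → A_y = -32.17 N.
ΣF_x = 0: no horizontal applied forces, so A_x = 0.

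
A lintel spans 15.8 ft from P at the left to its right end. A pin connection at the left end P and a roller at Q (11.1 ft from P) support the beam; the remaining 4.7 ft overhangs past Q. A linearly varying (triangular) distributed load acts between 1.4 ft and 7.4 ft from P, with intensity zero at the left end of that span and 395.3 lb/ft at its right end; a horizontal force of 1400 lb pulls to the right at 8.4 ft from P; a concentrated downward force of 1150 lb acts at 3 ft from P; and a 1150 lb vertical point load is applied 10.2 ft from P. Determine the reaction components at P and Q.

P_x = -1400 lb, P_y = 1541 lb, Q_y = 1944 lb

Resultant of the triangular load: ½ × 395.3 × 6 = 1185.9 lb, acting at 5.4 ft from P (one-third of the span from the peak).
Taking moments about P: Q_y·11.1 − (½·395.3·6)·5.4 − 1150·3 − 1150·10.2 = 0 → Q_y = 21583.86/11.1 = 1944.49 ≈ 1944 lb.
ΣF_y = 0: P_y + 1944.49 − ½·395.3·6 − 1150 − 1150 = 0 → P_y = 1541 lb.
ΣF_x = 0: P_x + 1400 = 0 → P_x = -1400 lb.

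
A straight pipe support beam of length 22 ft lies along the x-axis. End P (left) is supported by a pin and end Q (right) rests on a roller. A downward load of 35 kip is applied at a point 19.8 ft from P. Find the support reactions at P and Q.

Moments about P: Q_y·22 − 35·19.8 = 0 → Q_y = 693/22 = 31.50 kip.
ΣF_y = 0: P_y + 31.5 − 35 = 0 → P_y = 3.500 kip.
ΣF_x = 0: no horizontal applied forces, so P_x = 0.

P_x = 0, P_y = 3.500 kip, Q_y = 31.50 kip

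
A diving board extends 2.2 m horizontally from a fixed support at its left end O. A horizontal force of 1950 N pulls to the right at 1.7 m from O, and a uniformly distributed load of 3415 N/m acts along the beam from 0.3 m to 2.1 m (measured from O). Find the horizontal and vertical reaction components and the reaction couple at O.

O_x = -1950 N, O_y = 6147 N, M_O = 7376 N·m

Resultant of the distributed load: 3415 × 1.8 = 6147 N at 1.2 m from O.
ΣF_x = 0: O_x + 1950 = 0 → O_x = -1950 N.
ΣF_y = 0: O_y − 3415·1.8 = 0 → O_y = 6147 N.
ΣM about O: M_O − (3415·1.8)·1.2 = 0 → M_O = 7376 N·m.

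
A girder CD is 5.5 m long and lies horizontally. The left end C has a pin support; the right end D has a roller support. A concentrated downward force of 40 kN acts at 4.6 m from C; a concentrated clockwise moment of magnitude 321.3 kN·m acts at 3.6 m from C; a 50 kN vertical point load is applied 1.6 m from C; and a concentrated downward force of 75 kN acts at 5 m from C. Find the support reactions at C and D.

C_x = 0, C_y = -9.600 kN, D_y = 174.6 kN

Moments about C: D_y·5.5 − 40·4.6 − 321.3 − 50·1.6 − 75·5 = 0 → D_y = 960.3/5.5 = 174.6 kN.
ΣF_y = 0: C_y + 174.6 − 40 − 50 − 75 = 0 → C_y = -9.600 kN.
ΣF_x = 0: no horizontal applied forces, so C_x = 0.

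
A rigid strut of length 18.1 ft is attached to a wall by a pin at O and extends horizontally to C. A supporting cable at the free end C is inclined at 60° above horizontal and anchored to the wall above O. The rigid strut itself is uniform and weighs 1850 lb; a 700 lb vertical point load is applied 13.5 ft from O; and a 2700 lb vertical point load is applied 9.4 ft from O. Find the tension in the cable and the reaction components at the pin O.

T = 3290 lb, O_x = 1645 lb, O_y = 2401 lb

ΣM about O: T·sin60°·18.1 − 1850·9.05 − 700·13.5 − 2700·9.4 = 0 → T = 51572.5/(18.1·0.866025) = 3290.1 ≈ 3290 lb.
ΣF_x = 0: O_x − T·cos60° = 0 → O_x = 3290.1 × 0.5 = 1645 lb.
ΣF_y = 0: O_y + T·sin60° − 1850 − 700 − 2700 = 0 → O_y = 5250 − 3290.1 × 0.866025 = 2401 lb.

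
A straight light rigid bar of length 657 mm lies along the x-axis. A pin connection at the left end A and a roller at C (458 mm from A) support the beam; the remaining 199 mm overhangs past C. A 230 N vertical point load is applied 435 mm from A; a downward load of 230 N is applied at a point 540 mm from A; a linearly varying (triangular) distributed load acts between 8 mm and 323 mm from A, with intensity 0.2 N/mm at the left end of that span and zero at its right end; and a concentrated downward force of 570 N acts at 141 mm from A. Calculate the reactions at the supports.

Resultant of the triangular load: ½ × 0.2 × 315 = 31.5 N, acting at 113 mm from A (one-third of the span from the peak).
Moments about A: C_y·458 − 230·435 − 230·540 − (½·0.2·315)·113 − 570·141 = 0 → C_y = 308179.5/458 = 672.881 ≈ 672.9 N.
ΣF_y = 0: A_y + 672.881 − 230 − 230 − ½·0.2·315 − 570 = 0 → A_y = 388.6 N.
ΣF_x = 0: no horizontal applied forces, so A_x = 0.

A_x = 0, A_y = 388.6 N, C_y = 672.9 N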